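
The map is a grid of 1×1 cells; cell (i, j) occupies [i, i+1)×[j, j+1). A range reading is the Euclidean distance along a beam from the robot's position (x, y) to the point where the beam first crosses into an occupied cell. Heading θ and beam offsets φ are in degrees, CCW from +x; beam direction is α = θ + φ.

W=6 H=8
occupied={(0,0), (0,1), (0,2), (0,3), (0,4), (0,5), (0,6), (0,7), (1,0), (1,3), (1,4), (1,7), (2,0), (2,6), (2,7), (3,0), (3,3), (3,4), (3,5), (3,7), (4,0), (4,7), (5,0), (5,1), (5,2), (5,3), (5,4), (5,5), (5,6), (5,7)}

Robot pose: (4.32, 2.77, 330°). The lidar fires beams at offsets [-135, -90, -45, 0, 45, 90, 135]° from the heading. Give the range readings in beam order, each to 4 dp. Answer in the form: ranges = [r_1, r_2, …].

beam 1: φ=-135°, α=195°
  cosα=-0.9659 sinα=-0.2588 | (4,2) | tMaxX 0.3313 tMaxY 2.9751 | tΔX 1.0353 tΔY 3.8637
    t=0.3313 [x] (3,2)
    t=1.3666 [x] (2,2)
    t=2.4018 [x] (1,2)
    t=2.9751 [y] (1,1)
    t=3.4371 [x] (0,1) — stop
  → r_1 = 3.4371
beam 2: φ=-90°, α=240°
  cosα=-0.5000 sinα=-0.8660 | (4,2) | tMaxX 0.6400 tMaxY 0.8891 | tΔX 2.0000 tΔY 1.1547
    t=0.6400 [x] (3,2)
    t=0.8891 [y] (3,1)
    t=2.0438 [y] (3,0) — stop
  → r_2 = 2.0438
beam 3: φ=-45°, α=285°
  cosα=0.2588 sinα=-0.9659 | (4,2) | tMaxX 2.6273 tMaxY 0.7972 | tΔX 3.8637 tΔY 1.0353
    t=0.7972 [y] (4,1)
    t=1.8324 [y] (4,0) — stop
  → r_3 = 1.8324
beam 4: φ=0°, α=330°
  cosα=0.8660 sinα=-0.5000 | (4,2) | tMaxX 0.7852 tMaxY 1.5400 | tΔX 1.1547 tΔY 2.0000
    t=0.7852 [x] (5,2) — stop
  → r_4 = 0.7852
beam 5: φ=45°, α=15°
  cosα=0.9659 sinα=0.2588 | (4,2) | tMaxX 0.7040 tMaxY 0.8887 | tΔX 1.0353 tΔY 3.8637
    t=0.7040 [x] (5,2) — stop
  → r_5 = 0.7040
beam 6: φ=90°, α=60°
  cosα=0.5000 sinα=0.8660 | (4,2) | tMaxX 1.3600 tMaxY 0.2656 | tΔX 2.0000 tΔY 1.1547
    t=0.2656 [y] (4,3)
    t=1.3600 [x] (5,3) — stop
  → r_6 = 1.3600
beam 7: φ=135°, α=105°
  cosα=-0.2588 sinα=0.9659 | (4,2) | tMaxX 1.2364 tMaxY 0.2381 | tΔX 3.8637 tΔY 1.0353
    t=0.2381 [y] (4,3)
    t=1.2364 [x] (3,3) — stop
  → r_7 = 1.2364

ranges = [3.4371, 2.0438, 1.8324, 0.7852, 0.7040, 1.3600, 1.2364]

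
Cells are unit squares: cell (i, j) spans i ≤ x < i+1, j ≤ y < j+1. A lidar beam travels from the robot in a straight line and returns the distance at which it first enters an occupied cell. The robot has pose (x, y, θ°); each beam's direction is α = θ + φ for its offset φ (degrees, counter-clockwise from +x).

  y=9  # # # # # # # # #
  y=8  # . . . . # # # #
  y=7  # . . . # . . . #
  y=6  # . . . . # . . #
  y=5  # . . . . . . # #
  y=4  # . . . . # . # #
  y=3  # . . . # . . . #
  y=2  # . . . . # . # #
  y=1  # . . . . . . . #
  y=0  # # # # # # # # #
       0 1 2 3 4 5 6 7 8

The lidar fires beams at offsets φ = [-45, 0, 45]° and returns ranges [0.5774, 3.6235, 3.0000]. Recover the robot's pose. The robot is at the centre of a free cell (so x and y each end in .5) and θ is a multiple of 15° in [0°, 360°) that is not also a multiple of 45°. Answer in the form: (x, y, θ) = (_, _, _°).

(x, y, θ) = (4.5, 2.5, 165°)

Enumerate (i+0.5, j+0.5, θ) over the 45 free cells and 16 admissible headings. For each, cast all 3 beams and compare to the given ranges.
  (1.5, 7.5, 30°): beam 1 = 3.6235 ≠ 0.5774 ✗
  (6.5, 2.5, 330°): beam 1 = 1.5529 ≠ 0.5774 ✗
  (4.5, 6.5, 255°): beam 1 = 4.0415 ≠ 0.5774 ✗
  (3.5, 1.5, 255°): beam 1 = 1.0000 ≠ 0.5774 ✗
  …
  (4.5, 2.5, 165°): r_1=0.5774, r_2=3.6235, r_3=3.0000 — all match ✓
Unique over the lattice → pose = (4.5, 2.5, 165°).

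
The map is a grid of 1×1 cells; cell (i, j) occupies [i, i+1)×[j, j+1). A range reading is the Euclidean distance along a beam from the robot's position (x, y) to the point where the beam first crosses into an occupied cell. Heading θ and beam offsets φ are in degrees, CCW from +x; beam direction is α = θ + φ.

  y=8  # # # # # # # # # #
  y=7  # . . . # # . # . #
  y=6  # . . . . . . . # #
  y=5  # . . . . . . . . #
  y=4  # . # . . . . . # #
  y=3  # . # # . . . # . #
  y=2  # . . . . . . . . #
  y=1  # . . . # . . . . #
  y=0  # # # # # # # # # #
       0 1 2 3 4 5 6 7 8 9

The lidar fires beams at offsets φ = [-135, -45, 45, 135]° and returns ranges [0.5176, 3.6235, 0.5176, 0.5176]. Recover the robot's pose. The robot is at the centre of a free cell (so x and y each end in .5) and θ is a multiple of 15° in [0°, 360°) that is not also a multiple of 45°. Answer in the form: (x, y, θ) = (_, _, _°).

The pose lattice has 46·16 = 736 candidates. Test each by forward raycasting.
  (6.5, 4.5, 330°): beam 1 = 2.5882 ≠ 0.5176 ✗
  (1.5, 1.5, 75°): beam 1 = 0.5774 ≠ 0.5176 ✗
  (1.5, 3.5, 105°): beam 1 = 0.5774 ≠ 0.5176 ✗
  (2.5, 2.5, 210°): beam 2 = 1.5529 ≠ 3.6235 ✗
  (3.5, 6.5, 195°): beam 1 = 1.0000 ≠ 0.5176 ✗
  …
  (6.5, 7.5, 330°): r_1=0.5176, r_2=3.6235, r_3=0.5176, r_4=0.5176 — all match ✓
Only this pose fits every beam.

(x, y, θ) = (6.5, 7.5, 330°)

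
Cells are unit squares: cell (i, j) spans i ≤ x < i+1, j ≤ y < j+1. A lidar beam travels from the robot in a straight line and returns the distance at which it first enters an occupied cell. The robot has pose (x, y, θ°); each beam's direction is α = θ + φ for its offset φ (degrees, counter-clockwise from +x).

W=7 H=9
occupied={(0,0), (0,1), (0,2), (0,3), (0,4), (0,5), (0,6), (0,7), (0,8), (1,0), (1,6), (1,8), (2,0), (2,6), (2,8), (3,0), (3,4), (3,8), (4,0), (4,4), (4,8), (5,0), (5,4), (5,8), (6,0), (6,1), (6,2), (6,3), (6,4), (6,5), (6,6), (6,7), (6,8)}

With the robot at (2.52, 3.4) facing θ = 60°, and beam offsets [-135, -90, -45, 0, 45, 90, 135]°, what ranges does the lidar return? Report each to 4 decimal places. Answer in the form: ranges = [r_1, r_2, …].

ranges = [2.4847, 4.0184, 2.3182, 0.9600, 2.6917, 1.7551, 1.5736]

beam 1: φ=-135°, α=285°
  dir = (cos 285°, sin 285°) = (0.2588, -0.9659); from cell (2,3)
  next x-line at t=1.8546, next y-line at t=0.4141; Δt_x=3.8637, Δt_y=1.0353
    y: enter (2,2) at t=0.4141
    y: enter (2,1) at t=1.4494
    x: enter (3,1) at t=1.8546
    y: enter (3,0) at t=2.4847 ← occupied
  → r_1 = 2.4847
beam 2: φ=-90°, α=330°
  dir = (cos 330°, sin 330°) = (0.8660, -0.5000); from cell (2,3)
  next x-line at t=0.5543, next y-line at t=0.8000; Δt_x=1.1547, Δt_y=2.0000
    x: enter (3,3) at t=0.5543
    y: enter (3,2) at t=0.8000
    x: enter (4,2) at t=1.7090
    y: enter (4,1) at t=2.8000
    x: enter (5,1) at t=2.8637
    x: enter (6,1) at t=4.0184 ← occupied
  → r_2 = 4.0184
beam 3: φ=-45°, α=15°
  dir = (cos 15°, sin 15°) = (0.9659, 0.2588); from cell (2,3)
  next x-line at t=0.4969, next y-line at t=2.3182; Δt_x=1.0353, Δt_y=3.8637
    x: enter (3,3) at t=0.4969
    x: enter (4,3) at t=1.5322
    y: enter (4,4) at t=2.3182 ← occupied
  → r_3 = 2.3182
beam 4: φ=0°, α=60°
  dir = (cos 60°, sin 60°) = (0.5000, 0.8660); from cell (2,3)
  next x-line at t=0.9600, next y-line at t=0.6928; Δt_x=2.0000, Δt_y=1.1547
    y: enter (2,4) at t=0.6928
    x: enter (3,4) at t=0.9600 ← occupied
  → r_4 = 0.9600
beam 5: φ=45°, α=105°
  dir = (cos 105°, sin 105°) = (-0.2588, 0.9659); from cell (2,3)
  next x-line at t=2.0091, next y-line at t=0.6212; Δt_x=3.8637, Δt_y=1.0353
    y: enter (2,4) at t=0.6212
    y: enter (2,5) at t=1.6564
    x: enter (1,5) at t=2.0091
    y: enter (1,6) at t=2.6917 ← occupied
  → r_5 = 2.6917
beam 6: φ=90°, α=150°
  dir = (cos 150°, sin 150°) = (-0.8660, 0.5000); from cell (2,3)
  next x-line at t=0.6004, next y-line at t=1.2000; Δt_x=1.1547, Δt_y=2.0000
    x: enter (1,3) at t=0.6004
    y: enter (1,4) at t=1.2000
    x: enter (0,4) at t=1.7551 ← occupied
  → r_6 = 1.7551
beam 7: φ=135°, α=195°
  dir = (cos 195°, sin 195°) = (-0.9659, -0.2588); from cell (2,3)
  next x-line at t=0.5383, next y-line at t=1.5455; Δt_x=1.0353, Δt_y=3.8637
    x: enter (1,3) at t=0.5383
    y: enter (1,2) at t=1.5455
    x: enter (0,2) at t=1.5736 ← occupied
  → r_7 = 1.5736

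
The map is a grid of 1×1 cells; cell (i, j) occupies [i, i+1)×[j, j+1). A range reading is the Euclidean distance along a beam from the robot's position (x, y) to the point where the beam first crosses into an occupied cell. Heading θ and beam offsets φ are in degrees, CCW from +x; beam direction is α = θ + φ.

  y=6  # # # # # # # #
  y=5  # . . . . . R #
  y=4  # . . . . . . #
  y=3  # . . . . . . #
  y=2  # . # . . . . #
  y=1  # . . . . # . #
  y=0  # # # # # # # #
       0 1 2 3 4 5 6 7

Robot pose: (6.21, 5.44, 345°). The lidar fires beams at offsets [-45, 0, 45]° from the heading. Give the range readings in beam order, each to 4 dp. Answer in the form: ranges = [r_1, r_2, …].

ranges = [1.5800, 0.8179, 0.9122]

beam 1: φ=-45°, α=300°
  d=(0.5000,-0.8660)  start (6,5)  tX=1.5800 tY=0.5081  stride 1/|dx|=2.0000 1/|dy|=1.1547
    cross y-line → (6,4), t=0.5081
    cross x-line → (7,4), t=1.5800 (wall)
  → r_1 = 1.5800
beam 2: φ=0°, α=345°
  d=(0.9659,-0.2588)  start (6,5)  tX=0.8179 tY=1.7000  stride 1/|dx|=1.0353 1/|dy|=3.8637
    cross x-line → (7,5), t=0.8179 (wall)
  → r_2 = 0.8179
beam 3: φ=45°, α=30°
  d=(0.8660,0.5000)  start (6,5)  tX=0.9122 tY=1.1200  stride 1/|dx|=1.1547 1/|dy|=2.0000
    cross x-line → (7,5), t=0.9122 (wall)
  → r_3 = 0.9122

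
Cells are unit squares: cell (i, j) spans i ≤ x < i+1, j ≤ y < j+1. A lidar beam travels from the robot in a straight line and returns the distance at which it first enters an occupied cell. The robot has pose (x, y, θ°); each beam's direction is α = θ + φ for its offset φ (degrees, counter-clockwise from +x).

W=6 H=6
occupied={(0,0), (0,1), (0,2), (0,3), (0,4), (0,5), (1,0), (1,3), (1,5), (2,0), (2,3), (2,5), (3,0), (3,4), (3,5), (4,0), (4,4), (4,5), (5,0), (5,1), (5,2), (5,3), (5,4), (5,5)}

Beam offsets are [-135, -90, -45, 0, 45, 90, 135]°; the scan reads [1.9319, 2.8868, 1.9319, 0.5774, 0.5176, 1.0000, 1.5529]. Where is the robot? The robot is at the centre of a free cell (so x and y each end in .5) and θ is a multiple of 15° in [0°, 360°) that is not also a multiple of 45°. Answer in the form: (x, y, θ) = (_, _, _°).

(x, y, θ) = (3.5, 1.5, 240°)

Candidates: 12 free-cell centres × 16 headings = 192 poses. Raycast each; keep the one whose scan matches to 4 dp.
  (3.5, 3.5, 15°): beam 1 = 2.8868 ≠ 1.9319 ✗
  (1.5, 2.5, 150°): beam 1 = 3.6235 ≠ 1.9319 ✗
  (2.5, 1.5, 120°): beam 3 = 1.5529 ≠ 1.9319 ✗
  (4.5, 1.5, 120°): beam 1 = 0.5176 ≠ 1.9319 ✗
  …
  (3.5, 1.5, 240°): r_1=1.9319, r_2=2.8868, r_3=1.9319, r_4=0.5774, r_5=0.5176, r_6=1.0000, r_7=1.5529 — all match ✓
No second candidate reproduces the full scan.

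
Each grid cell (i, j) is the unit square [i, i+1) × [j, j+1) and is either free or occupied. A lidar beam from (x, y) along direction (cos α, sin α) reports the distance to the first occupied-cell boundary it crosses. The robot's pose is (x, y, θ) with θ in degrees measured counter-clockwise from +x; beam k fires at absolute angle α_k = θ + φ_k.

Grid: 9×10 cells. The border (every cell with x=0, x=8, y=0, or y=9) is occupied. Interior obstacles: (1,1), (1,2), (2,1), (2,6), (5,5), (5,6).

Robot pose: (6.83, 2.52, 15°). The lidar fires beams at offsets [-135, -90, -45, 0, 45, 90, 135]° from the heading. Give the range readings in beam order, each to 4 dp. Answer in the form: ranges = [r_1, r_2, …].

ranges = [1.7551, 1.5736, 1.3510, 1.2113, 2.3400, 3.2069, 6.7319]

beam 1: φ=-135°, α=240°
  direction (-0.5000, -0.8660); cell (6,2); t to first gridline: x 1.6600, y 0.6004 (then +2.0000 / +1.1547)
    (6,1) via y @ 0.6004
    (5,1) via x @ 1.6600
    (5,0) via y @ 1.7551  # hit
  → r_1 = 1.7551
beam 2: φ=-90°, α=285°
  direction (0.2588, -0.9659); cell (6,2); t to first gridline: x 0.6568, y 0.5383 (then +3.8637 / +1.0353)
    (6,1) via y @ 0.5383
    (7,1) via x @ 0.6568
    (7,0) via y @ 1.5736  # hit
  → r_2 = 1.5736
beam 3: φ=-45°, α=330°
  direction (0.8660, -0.5000); cell (6,2); t to first gridline: x 0.1963, y 1.0400 (then +1.1547 / +2.0000)
    (7,2) via x @ 0.1963
    (7,1) via y @ 1.0400
    (8,1) via x @ 1.3510  # hit
  → r_3 = 1.3510
beam 4: φ=0°, α=15°
  direction (0.9659, 0.2588); cell (6,2); t to first gridline: x 0.1760, y 1.8546 (then +1.0353 / +3.8637)
    (7,2) via x @ 0.1760
    (8,2) via x @ 1.2113  # hit
  → r_4 = 1.2113
beam 5: φ=45°, α=60°
  direction (0.5000, 0.8660); cell (6,2); t to first gridline: x 0.3400, y 0.5543 (then +2.0000 / +1.1547)
    (7,2) via x @ 0.3400
    (7,3) via y @ 0.5543
    (7,4) via y @ 1.7090
    (8,4) via x @ 2.3400  # hit
  → r_5 = 2.3400
beam 6: φ=90°, α=105°
  direction (-0.2588, 0.9659); cell (6,2); t to first gridline: x 3.2069, y 0.4969 (then +3.8637 / +1.0353)
    (6,3) via y @ 0.4969
    (6,4) via y @ 1.5322
    (6,5) via y @ 2.5675
    (5,5) via x @ 3.2069  # hit
  → r_6 = 3.2069
beam 7: φ=135°, α=150°
  direction (-0.8660, 0.5000); cell (6,2); t to first gridline: x 0.9584, y 0.9600 (then +1.1547 / +2.0000)
    (5,2) via x @ 0.9584
    (5,3) via y @ 0.9600
    (4,3) via x @ 2.1131
    (4,4) via y @ 2.9600
    (3,4) via x @ 3.2678
    (2,4) via x @ 4.4225
    (2,5) via y @ 4.9600
    (1,5) via x @ 5.5772
    (0,5) via x @ 6.7319  # hit
  → r_7 = 6.7319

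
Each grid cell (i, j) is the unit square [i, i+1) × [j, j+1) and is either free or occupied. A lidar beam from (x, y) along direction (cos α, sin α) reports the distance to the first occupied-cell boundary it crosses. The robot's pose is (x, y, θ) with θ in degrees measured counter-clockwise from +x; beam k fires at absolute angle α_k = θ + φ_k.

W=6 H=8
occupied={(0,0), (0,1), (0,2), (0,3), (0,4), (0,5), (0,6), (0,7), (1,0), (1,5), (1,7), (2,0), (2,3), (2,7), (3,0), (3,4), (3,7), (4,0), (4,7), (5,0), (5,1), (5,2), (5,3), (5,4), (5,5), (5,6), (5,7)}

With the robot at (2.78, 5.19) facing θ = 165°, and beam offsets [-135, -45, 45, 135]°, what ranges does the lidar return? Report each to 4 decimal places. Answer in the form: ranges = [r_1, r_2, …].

ranges = [2.5634, 2.0900, 2.0554, 0.4400]

beam 1: φ=-135°, α=30°
  d=(0.8660,0.5000)  start (2,5)  tX=0.2540 tY=1.6200  stride 1/|dx|=1.1547 1/|dy|=2.0000
    cross x-line → (3,5), t=0.2540
    cross x-line → (4,5), t=1.4087
    cross y-line → (4,6), t=1.6200
    cross x-line → (5,6), t=2.5634 (wall)
  → r_1 = 2.5634
beam 2: φ=-45°, α=120°
  d=(-0.5000,0.8660)  start (2,5)  tX=1.5600 tY=0.9353  stride 1/|dx|=2.0000 1/|dy|=1.1547
    cross y-line → (2,6), t=0.9353
    cross x-line → (1,6), t=1.5600
    cross y-line → (1,7), t=2.0900 (wall)
  → r_2 = 2.0900
beam 3: φ=45°, α=210°
  d=(-0.8660,-0.5000)  start (2,5)  tX=0.9007 tY=0.3800  stride 1/|dx|=1.1547 1/|dy|=2.0000
    cross y-line → (2,4), t=0.3800
    cross x-line → (1,4), t=0.9007
    cross x-line → (0,4), t=2.0554 (wall)
  → r_3 = 2.0554
beam 4: φ=135°, α=300°
  d=(0.5000,-0.8660)  start (2,5)  tX=0.4400 tY=0.2194  stride 1/|dx|=2.0000 1/|dy|=1.1547
    cross y-line → (2,4), t=0.2194
    cross x-line → (3,4), t=0.4400 (wall)
  → r_4 = 0.4400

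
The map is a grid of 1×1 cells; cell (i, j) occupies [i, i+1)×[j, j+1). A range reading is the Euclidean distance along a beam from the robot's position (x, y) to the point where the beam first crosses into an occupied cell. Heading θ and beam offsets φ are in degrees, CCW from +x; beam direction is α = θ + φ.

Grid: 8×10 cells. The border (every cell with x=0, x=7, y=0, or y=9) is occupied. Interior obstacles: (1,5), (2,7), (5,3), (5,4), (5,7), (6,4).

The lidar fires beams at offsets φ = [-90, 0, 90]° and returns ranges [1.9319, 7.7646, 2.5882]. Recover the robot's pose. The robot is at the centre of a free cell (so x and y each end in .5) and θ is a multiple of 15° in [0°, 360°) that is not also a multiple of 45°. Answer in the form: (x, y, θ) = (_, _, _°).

Candidates: 42 free-cell centres × 16 headings = 672 poses. Raycast each; keep the one whose scan matches to 4 dp.
  (4.5, 7.5, 75°): beam 1 = 0.5176 ≠ 1.9319 ✗
  (5.5, 6.5, 240°): beam 1 = 2.8868 ≠ 1.9319 ✗
  (3.5, 5.5, 60°): beam 1 = 1.7321 ≠ 1.9319 ✗
  …
  (4.5, 8.5, 255°): r_1=1.9319, r_2=7.7646, r_3=2.5882 — all match ✓
Only this pose fits every beam.

(x, y, θ) = (4.5, 8.5, 255°)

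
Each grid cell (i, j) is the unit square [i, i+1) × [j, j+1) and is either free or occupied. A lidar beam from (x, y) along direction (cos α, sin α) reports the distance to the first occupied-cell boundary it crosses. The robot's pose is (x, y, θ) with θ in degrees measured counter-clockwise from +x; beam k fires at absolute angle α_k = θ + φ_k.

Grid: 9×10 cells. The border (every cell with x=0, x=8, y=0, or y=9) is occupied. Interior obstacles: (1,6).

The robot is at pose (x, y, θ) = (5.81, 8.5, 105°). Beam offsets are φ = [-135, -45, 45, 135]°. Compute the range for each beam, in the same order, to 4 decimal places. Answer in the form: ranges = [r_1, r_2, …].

ranges = [2.5288, 0.5774, 1.0000, 8.6603]

beam 1: φ=-135°, α=330°
  direction (0.8660, -0.5000); cell (5,8); t to first gridline: x 0.2194, y 1.0000 (then +1.1547 / +2.0000)
    (6,8) via x @ 0.2194
    (6,7) via y @ 1.0000
    (7,7) via x @ 1.3741
    (8,7) via x @ 2.5288  # hit
  → r_1 = 2.5288
beam 2: φ=-45°, α=60°
  direction (0.5000, 0.8660); cell (5,8); t to first gridline: x 0.3800, y 0.5774 (then +2.0000 / +1.1547)
    (6,8) via x @ 0.3800
    (6,9) via y @ 0.5774  # hit
  → r_2 = 0.5774
beam 3: φ=45°, α=150°
  direction (-0.8660, 0.5000); cell (5,8); t to first gridline: x 0.9353, y 1.0000 (then +1.1547 / +2.0000)
    (4,8) via x @ 0.9353
    (4,9) via y @ 1.0000  # hit
  → r_3 = 1.0000
beam 4: φ=135°, α=240°
  direction (-0.5000, -0.8660); cell (5,8); t to first gridline: x 1.6200, y 0.5774 (then +2.0000 / +1.1547)
    (5,7) via y @ 0.5774
    (4,7) via x @ 1.6200
    (4,6) via y @ 1.7321
    (4,5) via y @ 2.8868
    (3,5) via x @ 3.6200
    (3,4) via y @ 4.0415
    (3,3) via y @ 5.1962
    (2,3) via x @ 5.6200
    (2,2) via y @ 6.3509
    (2,1) via y @ 7.5056
    (1,1) via x @ 7.6200
    (1,0) via y @ 8.6603  # hit
  → r_4 = 8.6603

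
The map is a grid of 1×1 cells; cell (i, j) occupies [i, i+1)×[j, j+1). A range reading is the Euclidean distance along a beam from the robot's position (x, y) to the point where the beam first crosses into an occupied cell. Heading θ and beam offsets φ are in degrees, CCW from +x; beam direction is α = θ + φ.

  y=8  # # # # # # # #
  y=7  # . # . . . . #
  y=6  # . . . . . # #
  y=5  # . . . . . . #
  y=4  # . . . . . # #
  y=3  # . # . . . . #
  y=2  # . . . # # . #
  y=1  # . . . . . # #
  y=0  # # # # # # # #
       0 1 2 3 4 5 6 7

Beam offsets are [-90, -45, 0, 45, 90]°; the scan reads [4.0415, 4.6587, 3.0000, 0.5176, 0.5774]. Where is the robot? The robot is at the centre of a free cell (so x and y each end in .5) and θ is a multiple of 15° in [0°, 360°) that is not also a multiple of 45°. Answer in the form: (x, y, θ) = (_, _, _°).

Candidates: 35 free-cell centres × 16 headings = 560 poses. Raycast each; keep the one whose scan matches to 4 dp.
  (5.5, 1.5, 300°): beam 1 = 1.0000 ≠ 4.0415 ✗
  (4.5, 1.5, 75°): beam 1 = 1.5529 ≠ 4.0415 ✗
  (1.5, 2.5, 30°): beam 1 = 1.7321 ≠ 4.0415 ✗
  (1.5, 1.5, 75°): beam 1 = 1.9319 ≠ 4.0415 ✗
  (5.5, 1.5, 255°): beam 1 = 4.6587 ≠ 4.0415 ✗
  …
  (2.5, 6.5, 30°): r_1=4.0415, r_2=4.6587, r_3=3.0000, r_4=0.5176, r_5=0.5774 — all match ✓
Unique over the lattice → pose = (2.5, 6.5, 30°).

(x, y, θ) = (2.5, 6.5, 30°)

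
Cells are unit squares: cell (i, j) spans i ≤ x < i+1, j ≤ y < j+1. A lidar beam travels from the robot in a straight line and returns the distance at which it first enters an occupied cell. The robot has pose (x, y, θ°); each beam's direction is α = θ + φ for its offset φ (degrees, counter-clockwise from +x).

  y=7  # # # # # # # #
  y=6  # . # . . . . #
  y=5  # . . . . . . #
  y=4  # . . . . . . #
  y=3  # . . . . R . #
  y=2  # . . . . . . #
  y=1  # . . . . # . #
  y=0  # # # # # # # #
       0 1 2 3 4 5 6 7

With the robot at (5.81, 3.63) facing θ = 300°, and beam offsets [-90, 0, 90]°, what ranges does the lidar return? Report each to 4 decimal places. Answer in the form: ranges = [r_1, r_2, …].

beam 1: φ=-90°, α=210°
  d=(-0.8660,-0.5000)  start (5,3)  tX=0.9353 tY=1.2600  stride 1/|dx|=1.1547 1/|dy|=2.0000
    cross x-line → (4,3), t=0.9353
    cross y-line → (4,2), t=1.2600
    cross x-line → (3,2), t=2.0900
    cross x-line → (2,2), t=3.2447
    cross y-line → (2,1), t=3.2600
    cross x-line → (1,1), t=4.3994
    cross y-line → (1,0), t=5.2600 (wall)
  → r_1 = 5.2600
beam 2: φ=0°, α=300°
  d=(0.5000,-0.8660)  start (5,3)  tX=0.3800 tY=0.7275  stride 1/|dx|=2.0000 1/|dy|=1.1547
    cross x-line → (6,3), t=0.3800
    cross y-line → (6,2), t=0.7275
    cross y-line → (6,1), t=1.8822
    cross x-line → (7,1), t=2.3800 (wall)
  → r_2 = 2.3800
beam 3: φ=90°, α=30°
  d=(0.8660,0.5000)  start (5,3)  tX=0.2194 tY=0.7400  stride 1/|dx|=1.1547 1/|dy|=2.0000
    cross x-line → (6,3), t=0.2194
    cross y-line → (6,4), t=0.7400
    cross x-line → (7,4), t=1.3741 (wall)
  → r_3 = 1.3741

ranges = [5.2600, 2.3800, 1.3741]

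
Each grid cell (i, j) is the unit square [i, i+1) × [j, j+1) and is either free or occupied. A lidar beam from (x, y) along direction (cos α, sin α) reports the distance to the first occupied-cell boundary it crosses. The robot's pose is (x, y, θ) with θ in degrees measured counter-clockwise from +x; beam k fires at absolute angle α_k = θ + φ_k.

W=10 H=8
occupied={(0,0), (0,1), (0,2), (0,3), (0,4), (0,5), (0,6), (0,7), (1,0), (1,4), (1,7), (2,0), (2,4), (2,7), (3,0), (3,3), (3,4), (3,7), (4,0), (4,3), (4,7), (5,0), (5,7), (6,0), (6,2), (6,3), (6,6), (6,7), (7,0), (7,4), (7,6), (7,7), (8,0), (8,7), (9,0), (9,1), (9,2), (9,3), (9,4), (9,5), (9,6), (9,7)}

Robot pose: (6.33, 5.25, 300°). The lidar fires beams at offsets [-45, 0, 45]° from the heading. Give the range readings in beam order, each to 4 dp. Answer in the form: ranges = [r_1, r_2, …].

beam 1: φ=-45°, α=255°
  cosα=-0.2588 sinα=-0.9659 | (6,5) | tMaxX 1.2750 tMaxY 0.2588 | tΔX 3.8637 tΔY 1.0353
    t=0.2588 [y] (6,4)
    t=1.2750 [x] (5,4)
    t=1.2941 [y] (5,3)
    t=2.3294 [y] (5,2)
    t=3.3646 [y] (5,1)
    t=4.3999 [y] (5,0) — stop
  → r_1 = 4.3999
beam 2: φ=0°, α=300°
  cosα=0.5000 sinα=-0.8660 | (6,5) | tMaxX 1.3400 tMaxY 0.2887 | tΔX 2.0000 tΔY 1.1547
    t=0.2887 [y] (6,4)
    t=1.3400 [x] (7,4) — stop
  → r_2 = 1.3400
beam 3: φ=45°, α=345°
  cosα=0.9659 sinα=-0.2588 | (6,5) | tMaxX 0.6936 tMaxY 0.9659 | tΔX 1.0353 tΔY 3.8637
    t=0.6936 [x] (7,5)
    t=0.9659 [y] (7,4) — stop
  → r_3 = 0.9659

ranges = [4.3999, 1.3400, 0.9659]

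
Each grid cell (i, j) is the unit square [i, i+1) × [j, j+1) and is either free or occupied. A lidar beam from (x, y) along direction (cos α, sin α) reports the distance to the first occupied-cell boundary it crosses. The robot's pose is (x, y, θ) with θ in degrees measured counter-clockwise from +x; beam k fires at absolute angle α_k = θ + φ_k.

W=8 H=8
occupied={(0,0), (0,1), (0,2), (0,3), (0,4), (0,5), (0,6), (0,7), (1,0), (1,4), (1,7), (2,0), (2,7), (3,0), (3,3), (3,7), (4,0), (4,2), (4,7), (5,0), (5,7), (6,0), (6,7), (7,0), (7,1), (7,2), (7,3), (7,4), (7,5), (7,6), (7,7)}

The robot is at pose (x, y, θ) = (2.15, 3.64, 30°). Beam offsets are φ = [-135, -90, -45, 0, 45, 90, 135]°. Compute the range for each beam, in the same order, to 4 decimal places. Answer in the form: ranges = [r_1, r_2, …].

beam 1: φ=-135°, α=255°
  direction (-0.2588, -0.9659); cell (2,3); t to first gridline: x 0.5796, y 0.6626 (then +3.8637 / +1.0353)
    (1,3) via x @ 0.5796
    (1,2) via y @ 0.6626
    (1,1) via y @ 1.6979
    (1,0) via y @ 2.7331  # hit
  → r_1 = 2.7331
beam 2: φ=-90°, α=300°
  direction (0.5000, -0.8660); cell (2,3); t to first gridline: x 1.7000, y 0.7390 (then +2.0000 / +1.1547)
    (2,2) via y @ 0.7390
    (3,2) via x @ 1.7000
    (3,1) via y @ 1.8937
    (3,0) via y @ 3.0484  # hit
  → r_2 = 3.0484
beam 3: φ=-45°, α=345°
  direction (0.9659, -0.2588); cell (2,3); t to first gridline: x 0.8800, y 2.4728 (then +1.0353 / +3.8637)
    (3,3) via x @ 0.8800  # hit
  → r_3 = 0.8800
beam 4: φ=0°, α=30°
  direction (0.8660, 0.5000); cell (2,3); t to first gridline: x 0.9815, y 0.7200 (then +1.1547 / +2.0000)
    (2,4) via y @ 0.7200
    (3,4) via x @ 0.9815
    (4,4) via x @ 2.1362
    (4,5) via y @ 2.7200
    (5,5) via x @ 3.2909
    (6,5) via x @ 4.4456
    (6,6) via y @ 4.7200
    (7,6) via x @ 5.6003  # hit
  → r_4 = 5.6003
beam 5: φ=45°, α=75°
  direction (0.2588, 0.9659); cell (2,3); t to first gridline: x 3.2841, y 0.3727 (then +3.8637 / +1.0353)
    (2,4) via y @ 0.3727
    (2,5) via y @ 1.4080
    (2,6) via y @ 2.4433
    (3,6) via x @ 3.2841
    (3,7) via y @ 3.4785  # hit
  → r_5 = 3.4785
beam 6: φ=90°, α=120°
  direction (-0.5000, 0.8660); cell (2,3); t to first gridline: x 0.3000, y 0.4157 (then +2.0000 / +1.1547)
    (1,3) via x @ 0.3000
    (1,4) via y @ 0.4157  # hit
  → r_6 = 0.4157
beam 7: φ=135°, α=165°
  direction (-0.9659, 0.2588); cell (2,3); t to first gridline: x 0.1553, y 1.3909 (then +1.0353 / +3.8637)
    (1,3) via x @ 0.1553
    (0,3) via x @ 1.1906  # hit
  → r_7 = 1.1906

ranges = [2.7331, 3.0484, 0.8800, 5.6003, 3.4785, 0.4157, 1.1906]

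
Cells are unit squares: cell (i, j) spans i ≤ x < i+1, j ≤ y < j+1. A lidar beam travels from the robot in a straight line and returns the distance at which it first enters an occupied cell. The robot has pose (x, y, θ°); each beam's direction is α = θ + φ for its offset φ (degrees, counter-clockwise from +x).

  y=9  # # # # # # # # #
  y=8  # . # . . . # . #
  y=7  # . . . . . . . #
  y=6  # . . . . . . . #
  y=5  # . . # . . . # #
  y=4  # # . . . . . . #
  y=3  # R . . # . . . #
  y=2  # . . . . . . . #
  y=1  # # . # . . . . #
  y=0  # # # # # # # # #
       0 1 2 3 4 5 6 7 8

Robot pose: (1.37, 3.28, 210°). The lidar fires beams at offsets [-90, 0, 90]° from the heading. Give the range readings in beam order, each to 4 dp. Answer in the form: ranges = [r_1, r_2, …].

ranges = [0.7400, 0.4272, 2.6327]

beam 1: φ=-90°, α=120°
  cosα=-0.5000 sinα=0.8660 | (1,3) | tMaxX 0.7400 tMaxY 0.8314 | tΔX 2.0000 tΔY 1.1547
    t=0.7400 [x] (0,3) — stop
  → r_1 = 0.7400
beam 2: φ=0°, α=210°
  cosα=-0.8660 sinα=-0.5000 | (1,3) | tMaxX 0.4272 tMaxY 0.5600 | tΔX 1.1547 tΔY 2.0000
    t=0.4272 [x] (0,3) — stop
  → r_2 = 0.4272
beam 3: φ=90°, α=300°
  cosα=0.5000 sinα=-0.8660 | (1,3) | tMaxX 1.2600 tMaxY 0.3233 | tΔX 2.0000 tΔY 1.1547
    t=0.3233 [y] (1,2)
    t=1.2600 [x] (2,2)
    t=1.4780 [y] (2,1)
    t=2.6327 [y] (2,0) — stop
  → r_3 = 2.6327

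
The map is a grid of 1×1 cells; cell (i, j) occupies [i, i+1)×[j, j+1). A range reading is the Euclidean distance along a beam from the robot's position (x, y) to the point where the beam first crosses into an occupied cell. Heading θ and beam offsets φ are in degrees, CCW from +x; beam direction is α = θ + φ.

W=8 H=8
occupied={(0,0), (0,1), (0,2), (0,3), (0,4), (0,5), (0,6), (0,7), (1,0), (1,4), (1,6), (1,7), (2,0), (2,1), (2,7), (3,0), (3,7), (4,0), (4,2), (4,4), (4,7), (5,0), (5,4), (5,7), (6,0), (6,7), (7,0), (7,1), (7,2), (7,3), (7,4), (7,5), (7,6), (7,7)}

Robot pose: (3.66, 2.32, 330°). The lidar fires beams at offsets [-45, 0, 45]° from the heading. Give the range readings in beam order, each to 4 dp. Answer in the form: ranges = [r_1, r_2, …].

ranges = [1.3666, 0.3926, 0.3520]

beam 1: φ=-45°, α=285°
  direction (0.2588, -0.9659); cell (3,2); t to first gridline: x 1.3137, y 0.3313 (then +3.8637 / +1.0353)
    (3,1) via y @ 0.3313
    (4,1) via x @ 1.3137
    (4,0) via y @ 1.3666  # hit
  → r_1 = 1.3666
beam 2: φ=0°, α=330°
  direction (0.8660, -0.5000); cell (3,2); t to first gridline: x 0.3926, y 0.6400 (then +1.1547 / +2.0000)
    (4,2) via x @ 0.3926  # hit
  → r_2 = 0.3926
beam 3: φ=45°, α=15°
  direction (0.9659, 0.2588); cell (3,2); t to first gridline: x 0.3520, y 2.6273 (then +1.0353 / +3.8637)
    (4,2) via x @ 0.3520  # hit
  → r_3 = 0.3520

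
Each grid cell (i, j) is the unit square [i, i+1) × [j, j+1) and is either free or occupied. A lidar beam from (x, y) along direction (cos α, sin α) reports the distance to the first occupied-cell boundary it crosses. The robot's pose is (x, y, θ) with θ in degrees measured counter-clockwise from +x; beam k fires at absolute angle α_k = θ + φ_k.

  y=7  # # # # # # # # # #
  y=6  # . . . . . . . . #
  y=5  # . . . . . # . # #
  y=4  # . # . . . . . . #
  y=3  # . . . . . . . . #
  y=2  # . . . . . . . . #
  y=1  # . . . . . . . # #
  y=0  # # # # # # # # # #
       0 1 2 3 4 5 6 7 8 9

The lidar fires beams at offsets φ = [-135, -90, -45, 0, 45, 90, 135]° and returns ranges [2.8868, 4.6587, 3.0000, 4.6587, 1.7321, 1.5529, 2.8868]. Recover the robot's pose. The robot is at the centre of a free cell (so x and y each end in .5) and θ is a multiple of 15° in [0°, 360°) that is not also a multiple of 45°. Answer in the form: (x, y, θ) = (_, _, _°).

The pose lattice has 44·16 = 704 candidates. Test each by forward raycasting.
  (4.5, 2.5, 330°): beam 1 = 3.6235 ≠ 2.8868 ✗
  (8.5, 3.5, 255°): beam 1 = 4.0415 ≠ 2.8868 ✗
  (6.5, 1.5, 210°): beam 1 = 5.6940 ≠ 2.8868 ✗
  (6.5, 4.5, 195°): beam 1 = 0.5774 ≠ 2.8868 ✗
  …
  (5.5, 2.5, 195°): r_1=2.8868, r_2=4.6587, r_3=3.0000, r_4=4.6587, r_5=1.7321, r_6=1.5529, r_7=2.8868 — all match ✓
Only this pose fits every beam.

(x, y, θ) = (5.5, 2.5, 195°)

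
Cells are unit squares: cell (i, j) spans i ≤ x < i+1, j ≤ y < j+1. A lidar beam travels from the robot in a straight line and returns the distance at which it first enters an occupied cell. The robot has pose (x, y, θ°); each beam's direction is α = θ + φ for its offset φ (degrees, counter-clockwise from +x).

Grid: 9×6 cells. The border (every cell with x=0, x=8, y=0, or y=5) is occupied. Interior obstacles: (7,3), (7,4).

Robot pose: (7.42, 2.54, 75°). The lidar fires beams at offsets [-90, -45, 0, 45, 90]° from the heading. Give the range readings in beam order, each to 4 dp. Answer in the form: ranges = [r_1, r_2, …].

ranges = [0.6005, 0.6697, 0.4762, 0.5312, 6.6465]

beam 1: φ=-90°, α=345°
  dir = (cos 345°, sin 345°) = (0.9659, -0.2588); from cell (7,2)
  next x-line at t=0.6005, next y-line at t=2.0864; Δt_x=1.0353, Δt_y=3.8637
    x: enter (8,2) at t=0.6005 ← occupied
  → r_1 = 0.6005
beam 2: φ=-45°, α=30°
  dir = (cos 30°, sin 30°) = (0.8660, 0.5000); from cell (7,2)
  next x-line at t=0.6697, next y-line at t=0.9200; Δt_x=1.1547, Δt_y=2.0000
    x: enter (8,2) at t=0.6697 ← occupied
  → r_2 = 0.6697
beam 3: φ=0°, α=75°
  dir = (cos 75°, sin 75°) = (0.2588, 0.9659); from cell (7,2)
  next x-line at t=2.2409, next y-line at t=0.4762; Δt_x=3.8637, Δt_y=1.0353
    y: enter (7,3) at t=0.4762 ← occupied
  → r_3 = 0.4762
beam 4: φ=45°, α=120°
  dir = (cos 120°, sin 120°) = (-0.5000, 0.8660); from cell (7,2)
  next x-line at t=0.8400, next y-line at t=0.5312; Δt_x=2.0000, Δt_y=1.1547
    y: enter (7,3) at t=0.5312 ← occupied
  → r_4 = 0.5312
beam 5: φ=90°, α=165°
  dir = (cos 165°, sin 165°) = (-0.9659, 0.2588); from cell (7,2)
  next x-line at t=0.4348, next y-line at t=1.7773; Δt_x=1.0353, Δt_y=3.8637
    x: enter (6,2) at t=0.4348
    x: enter (5,2) at t=1.4701
    y: enter (5,3) at t=1.7773
    x: enter (4,3) at t=2.5054
    x: enter (3,3) at t=3.5406
    x: enter (2,3) at t=4.5759
    x: enter (1,3) at t=5.6112
    y: enter (1,4) at t=5.6410
    x: enter (0,4) at t=6.6465 ← occupied
  → r_5 = 6.6465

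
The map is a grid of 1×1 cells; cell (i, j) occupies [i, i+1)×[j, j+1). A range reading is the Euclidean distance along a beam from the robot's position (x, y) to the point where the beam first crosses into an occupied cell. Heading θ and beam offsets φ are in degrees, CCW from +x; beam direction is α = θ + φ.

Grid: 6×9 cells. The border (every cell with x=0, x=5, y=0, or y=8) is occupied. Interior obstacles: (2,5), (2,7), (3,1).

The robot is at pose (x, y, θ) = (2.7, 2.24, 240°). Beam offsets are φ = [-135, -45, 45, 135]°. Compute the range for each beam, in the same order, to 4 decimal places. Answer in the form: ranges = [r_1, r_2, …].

beam 1: φ=-135°, α=105°
  cosα=-0.2588 sinα=0.9659 | (2,2) | tMaxX 2.7046 tMaxY 0.7868 | tΔX 3.8637 tΔY 1.0353
    t=0.7868 [y] (2,3)
    t=1.8221 [y] (2,4)
    t=2.7046 [x] (1,4)
    t=2.8574 [y] (1,5)
    t=3.8926 [y] (1,6)
    t=4.9279 [y] (1,7)
    t=5.9632 [y] (1,8) — stop
  → r_1 = 5.9632
beam 2: φ=-45°, α=195°
  cosα=-0.9659 sinα=-0.2588 | (2,2) | tMaxX 0.7247 tMaxY 0.9273 | tΔX 1.0353 tΔY 3.8637
    t=0.7247 [x] (1,2)
    t=0.9273 [y] (1,1)
    t=1.7600 [x] (0,1) — stop
  → r_2 = 1.7600
beam 3: φ=45°, α=285°
  cosα=0.2588 sinα=-0.9659 | (2,2) | tMaxX 1.1591 tMaxY 0.2485 | tΔX 3.8637 tΔY 1.0353
    t=0.2485 [y] (2,1)
    t=1.1591 [x] (3,1) — stop
  → r_3 = 1.1591
beam 4: φ=135°, α=15°
  cosα=0.9659 sinα=0.2588 | (2,2) | tMaxX 0.3106 tMaxY 2.9364 | tΔX 1.0353 tΔY 3.8637
    t=0.3106 [x] (3,2)
    t=1.3459 [x] (4,2)
    t=2.3811 [x] (5,2) — stop
  → r_4 = 2.3811

ranges = [5.9632, 1.7600, 1.1591, 2.3811]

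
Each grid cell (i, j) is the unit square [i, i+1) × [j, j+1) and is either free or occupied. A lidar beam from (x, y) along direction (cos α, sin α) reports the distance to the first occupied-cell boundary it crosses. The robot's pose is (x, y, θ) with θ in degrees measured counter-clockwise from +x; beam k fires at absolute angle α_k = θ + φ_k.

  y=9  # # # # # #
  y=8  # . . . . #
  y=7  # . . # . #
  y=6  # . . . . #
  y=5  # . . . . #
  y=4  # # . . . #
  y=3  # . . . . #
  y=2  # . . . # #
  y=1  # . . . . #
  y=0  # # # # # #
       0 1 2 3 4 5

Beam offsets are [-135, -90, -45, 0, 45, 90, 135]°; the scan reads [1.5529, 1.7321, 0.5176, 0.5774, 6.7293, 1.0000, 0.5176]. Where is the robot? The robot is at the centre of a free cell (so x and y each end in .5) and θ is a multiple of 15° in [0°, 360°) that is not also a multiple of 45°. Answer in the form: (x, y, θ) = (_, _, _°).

The pose lattice has 29·16 = 464 candidates. Test each by forward raycasting.
  (4.5, 4.5, 75°): beam 1 = 1.0000 ≠ 1.5529 ✗
  (4.5, 4.5, 240°): beam 1 = 2.5882 ≠ 1.5529 ✗
  (3.5, 2.5, 255°): beam 1 = 5.0000 ≠ 1.5529 ✗
  (3.5, 8.5, 240°): beam 1 = 0.5176 ≠ 1.5529 ✗
  (3.5, 8.5, 75°): beam 1 = 0.5774 ≠ 1.5529 ✗
  …
  (4.5, 7.5, 210°): r_1=1.5529, r_2=1.7321, r_3=0.5176, r_4=0.5774, r_5=6.7293, r_6=1.0000, r_7=0.5176 — all match ✓
No second candidate reproduces the full scan.

(x, y, θ) = (4.5, 7.5, 210°)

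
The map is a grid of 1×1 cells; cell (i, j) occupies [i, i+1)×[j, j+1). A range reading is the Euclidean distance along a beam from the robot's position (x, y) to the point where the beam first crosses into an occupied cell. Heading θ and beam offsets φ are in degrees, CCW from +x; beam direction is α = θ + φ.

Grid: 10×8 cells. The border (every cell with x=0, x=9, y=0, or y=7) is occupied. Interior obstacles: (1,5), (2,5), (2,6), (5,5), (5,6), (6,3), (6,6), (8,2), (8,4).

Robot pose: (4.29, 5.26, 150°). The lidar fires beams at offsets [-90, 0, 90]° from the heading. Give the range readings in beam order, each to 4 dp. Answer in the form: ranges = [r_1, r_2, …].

ranges = [1.4200, 1.4896, 4.9190]

beam 1: φ=-90°, α=60°
  d=(0.5000,0.8660)  start (4,5)  tX=1.4200 tY=0.8545  stride 1/|dx|=2.0000 1/|dy|=1.1547
    cross y-line → (4,6), t=0.8545
    cross x-line → (5,6), t=1.4200 (wall)
  → r_1 = 1.4200
beam 2: φ=0°, α=150°
  d=(-0.8660,0.5000)  start (4,5)  tX=0.3349 tY=1.4800  stride 1/|dx|=1.1547 1/|dy|=2.0000
    cross x-line → (3,5), t=0.3349
    cross y-line → (3,6), t=1.4800
    cross x-line → (2,6), t=1.4896 (wall)
  → r_2 = 1.4896
beam 3: φ=90°, α=240°
  d=(-0.5000,-0.8660)  start (4,5)  tX=0.5800 tY=0.3002  stride 1/|dx|=2.0000 1/|dy|=1.1547
    cross y-line → (4,4), t=0.3002
    cross x-line → (3,4), t=0.5800
    cross y-line → (3,3), t=1.4549
    cross x-line → (2,3), t=2.5800
    cross y-line → (2,2), t=2.6096
    cross y-line → (2,1), t=3.7643
    cross x-line → (1,1), t=4.5800
    cross y-line → (1,0), t=4.9190 (wall)
  → r_3 = 4.9190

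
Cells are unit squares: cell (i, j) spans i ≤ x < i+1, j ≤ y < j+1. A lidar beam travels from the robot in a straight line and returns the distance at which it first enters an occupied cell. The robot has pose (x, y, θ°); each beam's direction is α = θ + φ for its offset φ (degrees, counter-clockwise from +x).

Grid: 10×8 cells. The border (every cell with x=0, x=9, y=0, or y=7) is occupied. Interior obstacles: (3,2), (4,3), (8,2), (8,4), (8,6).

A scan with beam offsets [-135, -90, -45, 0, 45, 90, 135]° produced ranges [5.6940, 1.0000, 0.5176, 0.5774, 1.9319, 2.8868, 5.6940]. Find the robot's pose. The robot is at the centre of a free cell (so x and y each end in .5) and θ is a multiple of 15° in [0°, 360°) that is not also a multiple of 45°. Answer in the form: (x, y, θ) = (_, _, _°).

Candidates: 43 free-cell centres × 16 headings = 688 poses. Raycast each; keep the one whose scan matches to 4 dp.
  (5.5, 3.5, 150°): beam 1 = 2.5882 ≠ 5.6940 ✗
  (3.5, 5.5, 120°): beam 1 = 4.6587 ≠ 5.6940 ✗
  (7.5, 5.5, 15°): beam 1 = 5.1962 ≠ 5.6940 ✗
  (5.5, 1.5, 195°): beam 1 = 5.1962 ≠ 5.6940 ✗
  (3.5, 1.5, 15°): beam 1 = 0.5774 ≠ 5.6940 ✗
  …
  (3.5, 6.5, 120°): r_1=5.6940, r_2=1.0000, r_3=0.5176, r_4=0.5774, r_5=1.9319, r_6=2.8868, r_7=5.6940 — all match ✓
Only this pose fits every beam.

(x, y, θ) = (3.5, 6.5, 120°)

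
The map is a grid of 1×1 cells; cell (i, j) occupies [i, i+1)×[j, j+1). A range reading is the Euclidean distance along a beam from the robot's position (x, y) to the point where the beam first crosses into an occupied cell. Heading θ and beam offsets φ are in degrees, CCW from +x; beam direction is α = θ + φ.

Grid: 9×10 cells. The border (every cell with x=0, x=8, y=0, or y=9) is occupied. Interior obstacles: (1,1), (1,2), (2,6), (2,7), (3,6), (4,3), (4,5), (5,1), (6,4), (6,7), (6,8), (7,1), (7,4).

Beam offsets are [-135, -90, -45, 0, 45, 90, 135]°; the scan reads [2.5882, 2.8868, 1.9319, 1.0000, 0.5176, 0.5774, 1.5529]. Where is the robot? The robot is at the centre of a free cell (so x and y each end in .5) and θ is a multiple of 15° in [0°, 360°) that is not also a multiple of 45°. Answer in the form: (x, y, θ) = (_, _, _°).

(x, y, θ) = (1.5, 4.5, 120°)

Candidates: 43 free-cell centres × 16 headings = 688 poses. Raycast each; keep the one whose scan matches to 4 dp.
  (2.5, 3.5, 210°): beam 2 = 3.0000 ≠ 2.8868 ✗
  (6.5, 2.5, 210°): beam 1 = 1.5529 ≠ 2.5882 ✗
  (6.5, 3.5, 330°): beam 1 = 1.5529 ≠ 2.5882 ✗
  (3.5, 4.5, 105°): beam 1 = 1.0000 ≠ 2.5882 ✗
  …
  (1.5, 4.5, 120°): r_1=2.5882, r_2=2.8868, r_3=1.9319, r_4=1.0000, r_5=0.5176, r_6=0.5774, r_7=1.5529 — all match ✓
Only this pose fits every beam.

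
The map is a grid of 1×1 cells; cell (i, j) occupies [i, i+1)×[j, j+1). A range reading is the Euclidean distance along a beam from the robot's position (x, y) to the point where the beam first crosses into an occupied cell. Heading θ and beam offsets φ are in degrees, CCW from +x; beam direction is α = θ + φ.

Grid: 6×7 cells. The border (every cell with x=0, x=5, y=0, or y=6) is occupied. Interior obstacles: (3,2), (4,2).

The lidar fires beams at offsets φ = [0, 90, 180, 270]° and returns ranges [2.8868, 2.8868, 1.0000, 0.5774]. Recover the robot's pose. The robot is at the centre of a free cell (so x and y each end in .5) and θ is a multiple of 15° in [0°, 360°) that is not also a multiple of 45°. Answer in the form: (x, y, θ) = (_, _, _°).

(x, y, θ) = (3.5, 5.5, 210°)

Enumerate (i+0.5, j+0.5, θ) over the 18 free cells and 16 admissible headings. For each, cast all 4 beams and compare to the given ranges.
  (1.5, 3.5, 210°): beam 1 = 0.5774 ≠ 2.8868 ✗
  (2.5, 4.5, 240°): beam 1 = 3.0000 ≠ 2.8868 ✗
  (3.5, 4.5, 300°): beam 1 = 1.7321 ≠ 2.8868 ✗
  …
  (3.5, 5.5, 210°): r_1=2.8868, r_2=2.8868, r_3=1.0000, r_4=0.5774 — all match ✓
No second candidate reproduces the full scan.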